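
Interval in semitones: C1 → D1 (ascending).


Solution.
Absolute semitone position = octave×12 + chromatic position
C1: 1×12 + 0 = 12
D1: 1×12 + 2 = 14
Difference = 14 - 12 = 2
= 2 semitones


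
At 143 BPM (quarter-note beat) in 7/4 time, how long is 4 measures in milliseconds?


Let's work it out.
Quarter-note beat duration = 60000 / 143 ms
Beats per measure (7/4) = 7
One measure = 7 × 60000 / 143 = 420000 / 143 ms
4 measures = 4 × 420000 / 143 = 1680000 / 143
= 11748.3 ms


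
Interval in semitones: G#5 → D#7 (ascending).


Let's work it out.
Absolute semitone position = octave×12 + chromatic position
G#5: 5×12 + 8 = 68
D#7: 7×12 + 3 = 87
Difference = 87 - 68 = 19
= 19 semitones


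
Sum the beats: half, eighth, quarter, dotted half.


Reasoning:
Beat values:
  half = 2 beats
  eighth = 0.5 beats
  quarter = 1 beat
  dotted half = 3 beats
Sum = 2 + 0.5 + 1 + 3
= 6.5 beats


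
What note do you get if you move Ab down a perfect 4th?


perfect 4th: 4 letter names, 5 semitones
Letter: A - 3 → E
Pitch: Ab - 5 semitones, spelled as an E → Eb
= Eb


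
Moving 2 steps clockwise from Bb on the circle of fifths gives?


Step by step:
Each clockwise step on the circle of fifths moves up a perfect 5th
From Bb: Bb → F → C
= C


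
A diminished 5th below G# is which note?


A 5th spans 5 letter names, so from G we land on C
A diminished 5th = 6 semitones below G#
Spell C at that pitch: C##
= C##


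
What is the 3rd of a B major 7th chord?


Let's work it out.
Major 7th chord = root + major 3rd + perfect 5th + major 7th
Seventh chords stack in thirds, so the letter names are B-D-F-A
Root: B
Major 3rd above B: D#
Perfect 5th above B: F#
Major 7th above B: A#
The 3rd = D#


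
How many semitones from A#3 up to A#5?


Absolute semitone position = octave×12 + chromatic position
A#3: 3×12 + 10 = 46
A#5: 5×12 + 10 = 70
Difference = 70 - 46 = 24
= 24 semitones


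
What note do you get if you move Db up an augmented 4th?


augmented 4th: 4 letter names, 6 semitones
Letter: D + 3 → G
Pitch: Db + 6 semitones, spelled as a G → G
= G


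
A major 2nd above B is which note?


Step by step:
A 2nd spans 2 letter names, so from B we land on C
A major 2nd = 2 semitones above B
Spell C at that pitch: C#
= C#


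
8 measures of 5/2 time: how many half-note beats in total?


Time signature 5/2: the bottom number 2 means the half note gets one count
The top number 5 means 5 half-note beats per measure
Total = 5 × 8 measures
= 40 half-note beats


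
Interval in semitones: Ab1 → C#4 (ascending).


Working:
Absolute semitone position = octave×12 + chromatic position
Ab1: 1×12 + 8 = 20
C#4: 4×12 + 1 = 49
Difference = 49 - 20 = 29
= 29 semitones


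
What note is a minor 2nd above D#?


Working:
A 2nd spans 2 letter names, so from D we land on E
A minor 2nd = 1 semitone above D#
Spell E at that pitch: E
= E


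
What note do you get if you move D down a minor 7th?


minor 7th: 7 letter names, 10 semitones
Letter: D - 6 → E
Pitch: D - 10 semitones, spelled as an E → E
= E


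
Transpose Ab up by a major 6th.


major 6th: 6 letter names, 9 semitones
Letter: A + 5 → F
Pitch: Ab + 9 semitones, spelled as an F → F
= F


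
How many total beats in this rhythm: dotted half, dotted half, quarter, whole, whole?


Beat values:
  dotted half = 3 beats
  dotted half = 3 beats
  quarter = 1 beat
  whole = 4 beats
  whole = 4 beats
Sum = 3 + 3 + 1 + 4 + 4
= 15 beats


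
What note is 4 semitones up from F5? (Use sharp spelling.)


Reasoning:
F5: chromatic position 5 in octave 5 → absolute = 5×12 + 5 = 65
Transpose up 4: 65 + 4 = 69
69 = 5×12 + 9 → A in octave 5
Result = A5


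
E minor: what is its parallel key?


Working:
Parallel keys share the same tonic but differ in mode
E minor → parallel is E major
= E major


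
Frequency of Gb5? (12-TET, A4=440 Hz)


f = 440 × 2^(n/12) where n = semitones from A4
Gb5: 9 semitones from A4
f = 440 × 2^(9/12)
f = 739.99 Hz


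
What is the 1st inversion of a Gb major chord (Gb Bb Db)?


Root position: Gb Bb Db
1st inversion: move root up an octave
Bass note: Bb
Notes (bottom to top) = Bb Db Gb


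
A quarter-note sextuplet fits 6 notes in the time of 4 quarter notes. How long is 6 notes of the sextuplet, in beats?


Reasoning:
Sextuplet: 6 notes occupy the space of 4 quarter notes
Space = 4 × 1 = 4 beats
Each sextuplet note = 4 / 6 = 2/3 beats
6 notes = 6 × 2/3 = 4
= 4 beats


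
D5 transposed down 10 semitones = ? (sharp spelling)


D5: chromatic position 2 in octave 5 → absolute = 5×12 + 2 = 62
Transpose down 10: 62 - 10 = 52
52 = 4×12 + 4 → E in octave 4
Result = E4


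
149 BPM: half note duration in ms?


Reasoning:
One quarter-note beat = 60000 / BPM = 60000 / 149 ms
Half note = 2 × quarter note
Duration = 2 × 60000 / 149 = 120000 / 149
= 805.4 ms


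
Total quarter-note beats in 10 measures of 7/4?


Let's work it out.
Time signature 7/4: the bottom number 4 means the quarter note gets one count
The top number 7 means 7 quarter-note beats per measure
Total = 7 × 10 measures
= 70 quarter-note beats


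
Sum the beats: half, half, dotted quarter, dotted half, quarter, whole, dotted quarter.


Beat values:
  half = 2 beats
  half = 2 beats
  dotted quarter = 1.5 beats
  dotted half = 3 beats
  quarter = 1 beat
  whole = 4 beats
  dotted quarter = 1.5 beats
Sum = 2 + 2 + 1.5 + 3 + 1 + 4 + 1.5
= 15 beats


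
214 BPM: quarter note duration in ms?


One quarter-note beat = 60000 / BPM = 60000 / 214 ms
Duration = 60000 / 214
= 280.4 ms


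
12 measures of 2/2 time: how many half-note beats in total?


Let's work it out.
Time signature 2/2: the bottom number 2 means the half note gets one count
The top number 2 means 2 half-note beats per measure
Total = 2 × 12 measures
= 24 half-note beats


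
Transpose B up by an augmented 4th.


Solution.
augmented 4th: 4 letter names, 6 semitones
Letter: B + 3 → E
Pitch: B + 6 semitones, spelled as an E → E#
= E#


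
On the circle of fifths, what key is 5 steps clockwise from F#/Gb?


Solution.
Each clockwise step on the circle of fifths moves up a perfect 5th
From F#/Gb: F#/Gb → Db → Ab → Eb → Bb → F
= F


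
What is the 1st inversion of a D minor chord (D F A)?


Reasoning:
Root position: D F A
1st inversion: move root up an octave
Bass note: F
Notes (bottom to top) = F A D


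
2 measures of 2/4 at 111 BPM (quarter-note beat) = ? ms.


Working:
Quarter-note beat duration = 60000 / 111 ms
Beats per measure (2/4) = 2
One measure = 2 × 60000 / 111 = 120000 / 111 ms
2 measures = 2 × 120000 / 111 = 240000 / 111
= 2162.2 ms


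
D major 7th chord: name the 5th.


Working:
Major 7th chord = root + major 3rd + perfect 5th + major 7th
Seventh chords stack in thirds, so the letter names are D-F-A-C
Root: D
Major 3rd above D: F#
Perfect 5th above D: A
Major 7th above D: C#
The 5th = A


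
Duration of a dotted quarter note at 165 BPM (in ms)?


One quarter-note beat = 60000 / BPM = 60000 / 165 ms
Dotted quarter note = 3/2 × quarter note
Duration = 3/2 × 60000 / 165 = 90000 / 165
= 545.5 ms


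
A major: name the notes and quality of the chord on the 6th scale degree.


Step by step:
A major scale: A B C# D E F# G#
Diatonic triad on degree 6 stacks scale notes 6, 1, 3: F# A C#
F#→A = 3 semitones; F#→C# = 7 semitones → minor triad
= F# A C# (minor)


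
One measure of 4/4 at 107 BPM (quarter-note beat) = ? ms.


Quarter-note beat duration = 60000 / 107 ms
Beats per measure (4/4) = 4
One measure = 4 × 60000 / 107 = 240000 / 107 ms
= 2243.0 ms


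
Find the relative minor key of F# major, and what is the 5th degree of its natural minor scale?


Let's work it out.
The relative minor shares the major's key signature and starts on its 6th degree
6th degree = a major 6th above the tonic; a major 6th above F# is D#
→ relative minor of F# major is D# minor
D# natural minor scale: D# E# F# G# A# B C#
= D# minor; 5th degree = A#


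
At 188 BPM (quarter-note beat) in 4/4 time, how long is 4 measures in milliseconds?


Reasoning:
Quarter-note beat duration = 60000 / 188 ms
Beats per measure (4/4) = 4
One measure = 4 × 60000 / 188 = 240000 / 188 ms
4 measures = 4 × 240000 / 188 = 960000 / 188
= 5106.4 ms


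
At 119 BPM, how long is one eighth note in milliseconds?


Let's work it out.
One quarter-note beat = 60000 / BPM = 60000 / 119 ms
Eighth note = 1/2 × quarter note
Duration = 1/2 × 60000 / 119 = 30000 / 119
= 252.1 ms


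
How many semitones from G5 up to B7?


Absolute semitone position = octave×12 + chromatic position
G5: 5×12 + 7 = 67
B7: 7×12 + 11 = 95
Difference = 95 - 67 = 28
= 28 semitones


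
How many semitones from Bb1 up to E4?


Absolute semitone position = octave×12 + chromatic position
Bb1: 1×12 + 10 = 22
E4: 4×12 + 4 = 52
Difference = 52 - 22 = 30
= 30 semitones


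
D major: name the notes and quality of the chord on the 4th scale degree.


Step by step:
D major scale: D E F# G A B C#
Diatonic triad on degree 4 stacks scale notes 4, 6, 1: G B D
G→B = 4 semitones; G→D = 7 semitones → major triad
= G B D (major)


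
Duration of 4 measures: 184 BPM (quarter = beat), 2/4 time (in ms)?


Let's work it out.
Quarter-note beat duration = 60000 / 184 ms
Beats per measure (2/4) = 2
One measure = 2 × 60000 / 184 = 120000 / 184 ms
4 measures = 4 × 120000 / 184 = 480000 / 184
= 2608.7 ms


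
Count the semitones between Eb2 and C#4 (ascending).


Working:
Absolute semitone position = octave×12 + chromatic position
Eb2: 2×12 + 3 = 27
C#4: 4×12 + 1 = 49
Difference = 49 - 27 = 22
= 22 semitones


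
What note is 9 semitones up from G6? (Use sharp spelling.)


Step by step:
G6: chromatic position 7 in octave 6 → absolute = 6×12 + 7 = 79
Transpose up 9: 79 + 9 = 88
88 = 7×12 + 4 → E in octave 7
Result = E7


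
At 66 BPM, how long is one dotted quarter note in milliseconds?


One quarter-note beat = 60000 / BPM = 60000 / 66 ms
Dotted quarter note = 3/2 × quarter note
Duration = 3/2 × 60000 / 66 = 90000 / 66
= 1363.6 ms


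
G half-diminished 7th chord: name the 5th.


Step by step:
Half-diminished 7th chord = root + minor 3rd + diminished 5th + minor 7th
Seventh chords stack in thirds, so the letter names are G-B-D-F
Root: G
Minor 3rd above G: Bb
Diminished 5th above G: Db
Minor 7th above G: F
The 5th = Db


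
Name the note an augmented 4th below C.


Step by step:
A 4th spans 4 letter names, so from C we land on G
An augmented 4th = 6 semitones below C
Spell G at that pitch: Gb
= Gb


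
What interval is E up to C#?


Reasoning:
Letter names: E → C spans 6 letter names → a 6th
Semitones: E → C# = 9 half-steps
A 6th of 9 semitones is a major 6th
= major 6th


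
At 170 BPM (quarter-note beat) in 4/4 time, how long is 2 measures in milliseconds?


Solution.
Quarter-note beat duration = 60000 / 170 ms
Beats per measure (4/4) = 4
One measure = 4 × 60000 / 170 = 240000 / 170 ms
2 measures = 2 × 240000 / 170 = 480000 / 170
= 2823.5 ms


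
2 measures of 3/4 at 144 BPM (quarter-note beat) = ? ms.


Solution.
Quarter-note beat duration = 60000 / 144 ms
Beats per measure (3/4) = 3
One measure = 3 × 60000 / 144 = 180000 / 144 ms
2 measures = 2 × 180000 / 144 = 360000 / 144
= 2500.0 ms


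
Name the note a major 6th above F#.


A 6th spans 6 letter names, so from F we land on D
A major 6th = 9 semitones above F#
Spell D at that pitch: D#
= D#


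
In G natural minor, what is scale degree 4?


Solution.
Natural minor scale pattern: W-H-W-W-H-W-W (2-1-2-2-1-2-2 semitones)
Starting from G:
  G + 2 semitones → A
  A + 1 semitone → Bb
  Bb + 2 semitones → C
  C + 2 semitones → D
  D + 1 semitone → Eb
  Eb + 2 semitones → F
  F + 2 semitones → G
Scale: G A Bb C D Eb F
Degree 4 = C


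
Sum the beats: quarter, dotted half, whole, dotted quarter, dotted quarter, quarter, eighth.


Reasoning:
Beat values:
  quarter = 1 beat
  dotted half = 3 beats
  whole = 4 beats
  dotted quarter = 1.5 beats
  dotted quarter = 1.5 beats
  quarter = 1 beat
  eighth = 0.5 beats
Sum = 1 + 3 + 4 + 1.5 + 1.5 + 1 + 0.5
= 12.5 beats


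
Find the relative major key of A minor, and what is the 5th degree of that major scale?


Let's work it out.
The relative major shares the key signature and is a minor 3rd above the minor tonic
A minor 3rd above A is C
→ relative major of A minor is C major
C major scale: C D E F G A B
= C major; 5th degree = G


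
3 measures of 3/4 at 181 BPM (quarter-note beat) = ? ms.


Working:
Quarter-note beat duration = 60000 / 181 ms
Beats per measure (3/4) = 3
One measure = 3 × 60000 / 181 = 180000 / 181 ms
3 measures = 3 × 180000 / 181 = 540000 / 181
= 2983.4 ms


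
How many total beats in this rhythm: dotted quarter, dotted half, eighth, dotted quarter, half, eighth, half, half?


Working:
Beat values:
  dotted quarter = 1.5 beats
  dotted half = 3 beats
  eighth = 0.5 beats
  dotted quarter = 1.5 beats
  half = 2 beats
  eighth = 0.5 beats
  half = 2 beats
  half = 2 beats
Sum = 1.5 + 3 + 0.5 + 1.5 + 2 + 0.5 + 2 + 2
= 13 beats


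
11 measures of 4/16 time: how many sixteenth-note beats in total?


Time signature 4/16: the bottom number 16 means the sixteenth note gets one count
The top number 4 means 4 sixteenth-note beats per measure
Total = 4 × 11 measures
= 44 sixteenth-note beats


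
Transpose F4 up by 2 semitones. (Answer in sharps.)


Reasoning:
F4: chromatic position 5 in octave 4 → absolute = 4×12 + 5 = 53
Transpose up 2: 53 + 2 = 55
55 = 4×12 + 7 → G in octave 4
Result = G4


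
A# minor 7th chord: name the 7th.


Solution.
Minor 7th chord = root + minor 3rd + perfect 5th + minor 7th
Seventh chords stack in thirds, so the letter names are A-C-E-G
Root: A#
Minor 3rd above A#: C#
Perfect 5th above A#: E#
Minor 7th above A#: G#
The 7th = G#


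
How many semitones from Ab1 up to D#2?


Let's work it out.
Absolute semitone position = octave×12 + chromatic position
Ab1: 1×12 + 8 = 20
D#2: 2×12 + 3 = 27
Difference = 27 - 20 = 7
= 7 semitones


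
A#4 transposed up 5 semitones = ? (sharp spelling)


A#4: chromatic position 10 in octave 4 → absolute = 4×12 + 10 = 58
Transpose up 5: 58 + 5 = 63
63 = 5×12 + 3 → D# in octave 5
Result = D#5


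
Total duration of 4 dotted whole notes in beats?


Base whole note = 4 beats
Dot 1 adds half the previous value: +2
One dotted whole = 4 + 2 = 6
4 of them = 4 × 6 = 24
= 24 beats


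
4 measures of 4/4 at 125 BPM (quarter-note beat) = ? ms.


Quarter-note beat duration = 60000 / 125 ms
Beats per measure (4/4) = 4
One measure = 4 × 60000 / 125 = 240000 / 125 ms
4 measures = 4 × 240000 / 125 = 960000 / 125
= 7680.0 ms


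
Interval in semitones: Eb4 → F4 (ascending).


Step by step:
Absolute semitone position = octave×12 + chromatic position
Eb4: 4×12 + 3 = 51
F4: 4×12 + 5 = 53
Difference = 53 - 51 = 2
= 2 semitones


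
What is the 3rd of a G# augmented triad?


Augmented triad = root + major 3rd (4 semitones) + augmented 5th (8 semitones)
A triad on G# stacks thirds, so the chord tones use letter names G-B-D
Root: G#
Major 3rd above G#: B#
Augmented 5th above G#: D##
The 3rd = B#


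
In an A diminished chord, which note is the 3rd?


Diminished triad = root + minor 3rd (3 semitones) + diminished 5th (6 semitones)
A triad on A stacks thirds, so the chord tones use letter names A-C-E
Root: A
Minor 3rd above A: C
Diminished 5th above A: Eb
The 3rd = C


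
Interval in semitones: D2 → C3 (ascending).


Absolute semitone position = octave×12 + chromatic position
D2: 2×12 + 2 = 26
C3: 3×12 + 0 = 36
Difference = 36 - 26 = 10
= 10 semitones


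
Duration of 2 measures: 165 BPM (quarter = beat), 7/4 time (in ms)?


Let's work it out.
Quarter-note beat duration = 60000 / 165 ms
Beats per measure (7/4) = 7
One measure = 7 × 60000 / 165 = 420000 / 165 ms
2 measures = 2 × 420000 / 165 = 840000 / 165
= 5090.9 ms


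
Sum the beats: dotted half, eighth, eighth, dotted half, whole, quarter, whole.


Working:
Beat values:
  dotted half = 3 beats
  eighth = 0.5 beats
  eighth = 0.5 beats
  dotted half = 3 beats
  whole = 4 beats
  quarter = 1 beat
  whole = 4 beats
Sum = 3 + 0.5 + 0.5 + 3 + 4 + 1 + 4
= 16 beats


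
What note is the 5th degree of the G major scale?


Major scale pattern: W-W-H-W-W-W-H (2-2-1-2-2-2-1 semitones)
Starting from G:
  G + 2 semitones → A
  A + 2 semitones → B
  B + 1 semitone → C
  C + 2 semitones → D
  D + 2 semitones → E
  E + 2 semitones → F#
  F# + 1 semitone → G
Scale: G A B C D E F#
Degree 5 = D


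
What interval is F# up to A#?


Working:
Letter names: F → A spans 3 letter names → a 3rd
Semitones: F# → A# = 4 half-steps
A 3rd of 4 semitones is a major 3rd
= major 3rd


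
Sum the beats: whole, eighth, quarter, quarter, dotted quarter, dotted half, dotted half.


Beat values:
  whole = 4 beats
  eighth = 0.5 beats
  quarter = 1 beat
  quarter = 1 beat
  dotted quarter = 1.5 beats
  dotted half = 3 beats
  dotted half = 3 beats
Sum = 4 + 0.5 + 1 + 1 + 1.5 + 3 + 3
= 14 beats


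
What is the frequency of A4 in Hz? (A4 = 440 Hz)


Step by step:
f = 440 × 2^(n/12) where n = semitones from A4
A4: 0 semitones from A4
f = 440 × 2^(0/12)
f = 440.00 Hz


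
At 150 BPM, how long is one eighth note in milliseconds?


Let's work it out.
One quarter-note beat = 60000 / BPM = 60000 / 150 ms
Eighth note = 1/2 × quarter note
Duration = 1/2 × 60000 / 150 = 30000 / 150
= 200.0 ms


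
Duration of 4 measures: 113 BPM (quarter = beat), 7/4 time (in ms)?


Quarter-note beat duration = 60000 / 113 ms
Beats per measure (7/4) = 7
One measure = 7 × 60000 / 113 = 420000 / 113 ms
4 measures = 4 × 420000 / 113 = 1680000 / 113
= 14867.3 ms


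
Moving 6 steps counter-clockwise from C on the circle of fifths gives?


Each counter-clockwise step moves down a perfect 5th (= up a perfect 4th)
From C: C → F → Bb → Eb → Ab → Db → F#/Gb
= F#/Gb


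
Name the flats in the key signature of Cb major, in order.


Flat major keys: C(0), F(1), Bb(2), Eb(3), Ab(4), Db(5), Gb(6), Cb(7)
Cb major has 7 flats
Order of flats: Bb Eb Ab Db Gb Cb Fb → first 7: Bb, Eb, Ab, Db, Gb, Cb, Fb
= Bb, Eb, Ab, Db, Gb, Cb, Fb


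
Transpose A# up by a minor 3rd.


minor 3rd: 3 letter names, 3 semitones
Letter: A + 2 → C
Pitch: A# + 3 semitones, spelled as a C → C#
= C#


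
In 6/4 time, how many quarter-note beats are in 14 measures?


Let's work it out.
Time signature 6/4: the bottom number 4 means the quarter note gets one count
The top number 6 means 6 quarter-note beats per measure
Total = 6 × 14 measures
= 84 quarter-note beats


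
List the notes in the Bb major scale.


Step by step:
Major scale pattern: W-W-H-W-W-W-H (2-2-1-2-2-2-1 semitones)
Starting from Bb:
  Bb + 2 semitones → C
  C + 2 semitones → D
  D + 1 semitone → Eb
  Eb + 2 semitones → F
  F + 2 semitones → G
  G + 2 semitones → A
  A + 1 semitone → Bb
Scale = Bb C D Eb F G A


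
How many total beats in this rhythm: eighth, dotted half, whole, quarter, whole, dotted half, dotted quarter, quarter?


Reasoning:
Beat values:
  eighth = 0.5 beats
  dotted half = 3 beats
  whole = 4 beats
  quarter = 1 beat
  whole = 4 beats
  dotted half = 3 beats
  dotted quarter = 1.5 beats
  quarter = 1 beat
Sum = 0.5 + 3 + 4 + 1 + 4 + 3 + 1.5 + 1
= 18 beats


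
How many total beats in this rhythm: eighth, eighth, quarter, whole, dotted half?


Working:
Beat values:
  eighth = 0.5 beats
  eighth = 0.5 beats
  quarter = 1 beat
  whole = 4 beats
  dotted half = 3 beats
Sum = 0.5 + 0.5 + 1 + 4 + 3
= 9 beats


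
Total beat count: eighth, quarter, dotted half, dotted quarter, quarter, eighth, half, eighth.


Reasoning:
Beat values:
  eighth = 0.5 beats
  quarter = 1 beat
  dotted half = 3 beats
  dotted quarter = 1.5 beats
  quarter = 1 beat
  eighth = 0.5 beats
  half = 2 beats
  eighth = 0.5 beats
Sum = 0.5 + 1 + 3 + 1.5 + 1 + 0.5 + 2 + 0.5
= 10 beats


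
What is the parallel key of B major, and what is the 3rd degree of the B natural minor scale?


Working:
Parallel keys share the same tonic but differ in mode
B major → parallel is B minor
B natural minor scale: B C# D E F# G A
= B minor; 3rd degree = D


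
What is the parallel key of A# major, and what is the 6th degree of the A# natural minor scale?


Parallel keys share the same tonic but differ in mode
A# major → parallel is A# minor
A# natural minor scale: A# B# C# D# E# F# G#
= A# minor; 6th degree = F#


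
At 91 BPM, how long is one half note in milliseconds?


Solution.
One quarter-note beat = 60000 / BPM = 60000 / 91 ms
Half note = 2 × quarter note
Duration = 2 × 60000 / 91 = 120000 / 91
= 1318.7 ms


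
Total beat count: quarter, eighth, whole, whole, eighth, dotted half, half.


Solution.
Beat values:
  quarter = 1 beat
  eighth = 0.5 beats
  whole = 4 beats
  whole = 4 beats
  eighth = 0.5 beats
  dotted half = 3 beats
  half = 2 beats
Sum = 1 + 0.5 + 4 + 4 + 0.5 + 3 + 2
= 15 beats


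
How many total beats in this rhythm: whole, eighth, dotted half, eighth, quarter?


Beat values:
  whole = 4 beats
  eighth = 0.5 beats
  dotted half = 3 beats
  eighth = 0.5 beats
  quarter = 1 beat
Sum = 4 + 0.5 + 3 + 0.5 + 1
= 9 beats


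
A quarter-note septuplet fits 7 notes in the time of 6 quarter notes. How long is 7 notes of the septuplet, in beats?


Step by step:
Septuplet: 7 notes occupy the space of 6 quarter notes
Space = 6 × 1 = 6 beats
Each septuplet note = 6 / 7 = 6/7 beats
7 notes = 7 × 6/7 = 6
= 6 beats


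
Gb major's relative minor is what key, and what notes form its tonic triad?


The relative minor shares the major's key signature and starts on its 6th degree
6th degree = a major 6th above the tonic; a major 6th above Gb is Eb
→ relative minor of Gb major is Eb minor
Tonic triad of Eb minor = root + minor 3rd + perfect 5th = Eb Gb Bb
= Eb minor; triad = Eb Gb Bb


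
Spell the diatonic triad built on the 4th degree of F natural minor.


Reasoning:
F natural minor scale: F G Ab Bb C Db Eb
Diatonic triad on degree 4 stacks scale notes 4, 6, 1: Bb Db F
Bb→Db = 3 semitones; Bb→F = 7 semitones → minor triad
= Bb Db F (minor)


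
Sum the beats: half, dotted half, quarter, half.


Beat values:
  half = 2 beats
  dotted half = 3 beats
  quarter = 1 beat
  half = 2 beats
Sum = 2 + 3 + 1 + 2
= 8 beats


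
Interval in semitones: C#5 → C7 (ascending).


Absolute semitone position = octave×12 + chromatic position
C#5: 5×12 + 1 = 61
C7: 7×12 + 0 = 84
Difference = 84 - 61 = 23
= 23 semitones


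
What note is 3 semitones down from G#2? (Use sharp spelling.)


Step by step:
G#2: chromatic position 8 in octave 2 → absolute = 2×12 + 8 = 32
Transpose down 3: 32 - 3 = 29
29 = 2×12 + 5 → F in octave 2
Result = F2


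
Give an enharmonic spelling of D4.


Enharmonic notes sound the same pitch but are spelled with different letter names
D and Ebb name the same pitch class
= Ebb4


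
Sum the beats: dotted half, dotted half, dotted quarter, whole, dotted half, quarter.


Solution.
Beat values:
  dotted half = 3 beats
  dotted half = 3 beats
  dotted quarter = 1.5 beats
  whole = 4 beats
  dotted half = 3 beats
  quarter = 1 beat
Sum = 3 + 3 + 1.5 + 4 + 3 + 1
= 15.5 beats


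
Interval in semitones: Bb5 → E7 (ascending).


Absolute semitone position = octave×12 + chromatic position
Bb5: 5×12 + 10 = 70
E7: 7×12 + 4 = 88
Difference = 88 - 70 = 18
= 18 semitones


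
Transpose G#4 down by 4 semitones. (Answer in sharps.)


Working:
G#4: chromatic position 8 in octave 4 → absolute = 4×12 + 8 = 56
Transpose down 4: 56 - 4 = 52
52 = 4×12 + 4 → E in octave 4
Result = E4


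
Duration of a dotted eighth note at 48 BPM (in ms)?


Working:
One quarter-note beat = 60000 / BPM = 60000 / 48 ms
Dotted eighth note = 3/4 × quarter note
Duration = 3/4 × 60000 / 48 = 45000 / 48
= 937.5 ms


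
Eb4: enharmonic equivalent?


Enharmonic notes sound the same pitch but are spelled with different letter names
Eb and D# name the same pitch class
= D#4


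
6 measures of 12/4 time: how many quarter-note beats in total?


Step by step:
Time signature 12/4: the bottom number 4 means the quarter note gets one count
The top number 12 means 12 quarter-note beats per measure
Total = 12 × 6 measures
= 72 quarter-note beats


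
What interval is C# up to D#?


Letter names: C → D spans 2 letter names → a 2nd
Semitones: C# → D# = 2 half-steps
A 2nd of 2 semitones is a major 2nd
= major 2nd


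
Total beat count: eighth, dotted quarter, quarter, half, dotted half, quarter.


Working:
Beat values:
  eighth = 0.5 beats
  dotted quarter = 1.5 beats
  quarter = 1 beat
  half = 2 beats
  dotted half = 3 beats
  quarter = 1 beat
Sum = 0.5 + 1.5 + 1 + 2 + 3 + 1
= 9 beats


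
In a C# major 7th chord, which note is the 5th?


Major 7th chord = root + major 3rd + perfect 5th + major 7th
Seventh chords stack in thirds, so the letter names are C-E-G-B
Root: C#
Major 3rd above C#: E#
Perfect 5th above C#: G#
Major 7th above C#: B#
The 5th = G#


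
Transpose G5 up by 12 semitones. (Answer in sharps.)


Let's work it out.
G5: chromatic position 7 in octave 5 → absolute = 5×12 + 7 = 67
Transpose up 12: 67 + 12 = 79
79 = 6×12 + 7 → G in octave 6
Result = G6


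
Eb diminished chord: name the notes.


Let's work it out.
Diminished triad = root + minor 3rd (3 semitones) + diminished 5th (6 semitones)
A triad on Eb stacks thirds, so the chord tones use letter names E-G-B
Root: Eb
Minor 3rd above Eb: Gb
Diminished 5th above Eb: Bbb
Chord = Eb Gb Bbb


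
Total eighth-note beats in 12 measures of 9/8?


Working:
Time signature 9/8: the bottom number 8 means the eighth note gets one count
The top number 9 means 9 eighth-note beats per measure
Total = 9 × 12 measures
= 108 eighth-note beats


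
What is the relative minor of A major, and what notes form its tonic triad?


Solution.
The relative minor shares the major's key signature and starts on its 6th degree
6th degree = a major 6th above the tonic; a major 6th above A is F#
→ relative minor of A major is F# minor
Tonic triad of F# minor = root + minor 3rd + perfect 5th = F# A C#
= F# minor; triad = F# A C#


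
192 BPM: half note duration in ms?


One quarter-note beat = 60000 / BPM = 60000 / 192 ms
Half note = 2 × quarter note
Duration = 2 × 60000 / 192 = 120000 / 192
= 625.0 ms


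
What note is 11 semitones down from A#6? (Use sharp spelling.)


Let's work it out.
A#6: chromatic position 10 in octave 6 → absolute = 6×12 + 10 = 82
Transpose down 11: 82 - 11 = 71
71 = 5×12 + 11 → B in octave 5
Result = B5


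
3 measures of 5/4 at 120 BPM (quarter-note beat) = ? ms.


Quarter-note beat duration = 60000 / 120 ms
Beats per measure (5/4) = 5
One measure = 5 × 60000 / 120 = 300000 / 120 ms
3 measures = 3 × 300000 / 120 = 900000 / 120
= 7500.0 ms


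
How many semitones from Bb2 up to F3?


Let's work it out.
Absolute semitone position = octave×12 + chromatic position
Bb2: 2×12 + 10 = 34
F3: 3×12 + 5 = 41
Difference = 41 - 34 = 7
= 7 semitones


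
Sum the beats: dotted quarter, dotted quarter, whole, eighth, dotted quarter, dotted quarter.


Let's work it out.
Beat values:
  dotted quarter = 1.5 beats
  dotted quarter = 1.5 beats
  whole = 4 beats
  eighth = 0.5 beats
  dotted quarter = 1.5 beats
  dotted quarter = 1.5 beats
Sum = 1.5 + 1.5 + 4 + 0.5 + 1.5 + 1.5
= 10.5 beats


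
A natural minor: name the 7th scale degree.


Reasoning:
Natural minor scale pattern: W-H-W-W-H-W-W (2-1-2-2-1-2-2 semitones)
Starting from A:
  A + 2 semitones → B
  B + 1 semitone → C
  C + 2 semitones → D
  D + 2 semitones → E
  E + 1 semitone → F
  F + 2 semitones → G
  G + 2 semitones → A
Scale: A B C D E F G
Degree 7 = G


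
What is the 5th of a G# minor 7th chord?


Minor 7th chord = root + minor 3rd + perfect 5th + minor 7th
Seventh chords stack in thirds, so the letter names are G-B-D-F
Root: G#
Minor 3rd above G#: B
Perfect 5th above G#: D#
Minor 7th above G#: F#
The 5th = D#


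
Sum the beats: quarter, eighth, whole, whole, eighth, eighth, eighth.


Beat values:
  quarter = 1 beat
  eighth = 0.5 beats
  whole = 4 beats
  whole = 4 beats
  eighth = 0.5 beats
  eighth = 0.5 beats
  eighth = 0.5 beats
Sum = 1 + 0.5 + 4 + 4 + 0.5 + 0.5 + 0.5
= 11 beats


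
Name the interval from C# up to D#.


Letter names: C → D spans 2 letter names → a 2nd
Semitones: C# → D# = 2 half-steps
A 2nd of 2 semitones is a major 2nd
= major 2nd


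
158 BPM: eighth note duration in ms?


One quarter-note beat = 60000 / BPM = 60000 / 158 ms
Eighth note = 1/2 × quarter note
Duration = 1/2 × 60000 / 158 = 30000 / 158
= 189.9 ms


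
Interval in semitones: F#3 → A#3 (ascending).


Working:
Absolute semitone position = octave×12 + chromatic position
F#3: 3×12 + 6 = 42
A#3: 3×12 + 10 = 46
Difference = 46 - 42 = 4
= 4 semitones


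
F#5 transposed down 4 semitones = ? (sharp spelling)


Reasoning:
F#5: chromatic position 6 in octave 5 → absolute = 5×12 + 6 = 66
Transpose down 4: 66 - 4 = 62
62 = 5×12 + 2 → D in octave 5
Result = D5


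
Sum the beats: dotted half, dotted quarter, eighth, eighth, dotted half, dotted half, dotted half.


Beat values:
  dotted half = 3 beats
  dotted quarter = 1.5 beats
  eighth = 0.5 beats
  eighth = 0.5 beats
  dotted half = 3 beats
  dotted half = 3 beats
  dotted half = 3 beats
Sum = 3 + 1.5 + 0.5 + 0.5 + 3 + 3 + 3
= 14.5 beats


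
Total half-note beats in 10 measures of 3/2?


Solution.
Time signature 3/2: the bottom number 2 means the half note gets one count
The top number 3 means 3 half-note beats per measure
Total = 3 × 10 measures
= 30 half-note beats


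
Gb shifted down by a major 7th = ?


Let's work it out.
major 7th: 7 letter names, 11 semitones
Letter: G - 6 → A
Pitch: Gb - 11 semitones, spelled as an A → Abb
= Abb


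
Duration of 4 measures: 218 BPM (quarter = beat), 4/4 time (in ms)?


Let's work it out.
Quarter-note beat duration = 60000 / 218 ms
Beats per measure (4/4) = 4
One measure = 4 × 60000 / 218 = 240000 / 218 ms
4 measures = 4 × 240000 / 218 = 960000 / 218
= 4403.7 ms


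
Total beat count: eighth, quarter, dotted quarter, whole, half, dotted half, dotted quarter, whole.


Let's work it out.
Beat values:
  eighth = 0.5 beats
  quarter = 1 beat
  dotted quarter = 1.5 beats
  whole = 4 beats
  half = 2 beats
  dotted half = 3 beats
  dotted quarter = 1.5 beats
  whole = 4 beats
Sum = 0.5 + 1 + 1.5 + 4 + 2 + 3 + 1.5 + 4
= 17.5 beats


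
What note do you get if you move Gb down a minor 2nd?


Working:
minor 2nd: 2 letter names, 1 semitones
Letter: G - 1 → F
Pitch: Gb - 1 semitones, spelled as an F → F
= F


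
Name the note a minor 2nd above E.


Reasoning:
A 2nd spans 2 letter names, so from E we land on F
A minor 2nd = 1 semitone above E
Spell F at that pitch: F
= F


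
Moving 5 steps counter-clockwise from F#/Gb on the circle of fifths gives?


Working:
Each counter-clockwise step moves down a perfect 5th (= up a perfect 4th)
From F#/Gb: F#/Gb → B → E → A → D → G
= G


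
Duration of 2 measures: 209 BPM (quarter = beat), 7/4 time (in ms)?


Step by step:
Quarter-note beat duration = 60000 / 209 ms
Beats per measure (7/4) = 7
One measure = 7 × 60000 / 209 = 420000 / 209 ms
2 measures = 2 × 420000 / 209 = 840000 / 209
= 4019.1 ms


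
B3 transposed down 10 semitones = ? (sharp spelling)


Step by step:
B3: chromatic position 11 in octave 3 → absolute = 3×12 + 11 = 47
Transpose down 10: 47 - 10 = 37
37 = 3×12 + 1 → C# in octave 3
Result = C#3


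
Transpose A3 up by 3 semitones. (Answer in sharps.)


Reasoning:
A3: chromatic position 9 in octave 3 → absolute = 3×12 + 9 = 45
Transpose up 3: 45 + 3 = 48
48 = 4×12 + 0 → C in octave 4
Result = C4


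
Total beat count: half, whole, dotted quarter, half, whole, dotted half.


Reasoning:
Beat values:
  half = 2 beats
  whole = 4 beats
  dotted quarter = 1.5 beats
  half = 2 beats
  whole = 4 beats
  dotted half = 3 beats
Sum = 2 + 4 + 1.5 + 2 + 4 + 3
= 16.5 beats


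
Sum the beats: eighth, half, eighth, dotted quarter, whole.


Working:
Beat values:
  eighth = 0.5 beats
  half = 2 beats
  eighth = 0.5 beats
  dotted quarter = 1.5 beats
  whole = 4 beats
Sum = 0.5 + 2 + 0.5 + 1.5 + 4
= 8.5 beats


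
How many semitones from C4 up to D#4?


Reasoning:
Absolute semitone position = octave×12 + chromatic position
C4: 4×12 + 0 = 48
D#4: 4×12 + 3 = 51
Difference = 51 - 48 = 3
= 3 semitones


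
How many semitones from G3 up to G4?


Step by step:
Absolute semitone position = octave×12 + chromatic position
G3: 3×12 + 7 = 43
G4: 4×12 + 7 = 55
Difference = 55 - 43 = 12
= 12 semitones


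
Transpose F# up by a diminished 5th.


Working:
diminished 5th: 5 letter names, 6 semitones
Letter: F + 4 → C
Pitch: F# + 6 semitones, spelled as a C → C
= C


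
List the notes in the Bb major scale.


Step by step:
Major scale pattern: W-W-H-W-W-W-H (2-2-1-2-2-2-1 semitones)
Starting from Bb:
  Bb + 2 semitones → C
  C + 2 semitones → D
  D + 1 semitone → Eb
  Eb + 2 semitones → F
  F + 2 semitones → G
  G + 2 semitones → A
  A + 1 semitone → Bb
Scale = Bb C D Eb F G A


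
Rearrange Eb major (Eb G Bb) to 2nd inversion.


Reasoning:
Root position: Eb G Bb
2nd inversion: move root and 3rd up an octave
Bass note: Bb
Notes (bottom to top) = Bb Eb G


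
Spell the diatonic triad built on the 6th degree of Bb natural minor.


Let's work it out.
Bb natural minor scale: Bb C Db Eb F Gb Ab
Diatonic triad on degree 6 stacks scale notes 6, 1, 3: Gb Bb Db
Gb→Bb = 4 semitones; Gb→Db = 7 semitones → major triad
= Gb Bb Db (major)


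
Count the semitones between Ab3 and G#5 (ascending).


Solution.
Absolute semitone position = octave×12 + chromatic position
Ab3: 3×12 + 8 = 44
G#5: 5×12 + 8 = 68
Difference = 68 - 44 = 24
= 24 semitones


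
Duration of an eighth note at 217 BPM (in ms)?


Working:
One quarter-note beat = 60000 / BPM = 60000 / 217 ms
Eighth note = 1/2 × quarter note
Duration = 1/2 × 60000 / 217 = 30000 / 217
= 138.2 ms


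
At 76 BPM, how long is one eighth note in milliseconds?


One quarter-note beat = 60000 / BPM = 60000 / 76 ms
Eighth note = 1/2 × quarter note
Duration = 1/2 × 60000 / 76 = 30000 / 76
= 394.7 ms


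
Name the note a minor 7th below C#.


Solution.
A 7th spans 7 letter names, so from C we land on D
A minor 7th = 10 semitones below C#
Spell D at that pitch: D#
= D#


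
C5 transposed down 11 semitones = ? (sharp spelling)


Solution.
C5: chromatic position 0 in octave 5 → absolute = 5×12 + 0 = 60
Transpose down 11: 60 - 11 = 49
49 = 4×12 + 1 → C# in octave 4
Result = C#4


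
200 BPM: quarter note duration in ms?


Step by step:
One quarter-note beat = 60000 / BPM = 60000 / 200 ms
Duration = 60000 / 200
= 300.0 ms


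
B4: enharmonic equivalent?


Enharmonic notes sound the same pitch but are spelled with different letter names
B and A## name the same pitch class
= A##4


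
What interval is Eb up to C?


Letter names: E → C spans 6 letter names → a 6th
Semitones: Eb → C = 9 half-steps
A 6th of 9 semitones is a major 6th
= major 6th


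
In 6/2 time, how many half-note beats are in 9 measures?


Time signature 6/2: the bottom number 2 means the half note gets one count
The top number 6 means 6 half-note beats per measure
Total = 6 × 9 measures
= 54 half-note beats


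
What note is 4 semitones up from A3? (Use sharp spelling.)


Step by step:
A3: chromatic position 9 in octave 3 → absolute = 3×12 + 9 = 45
Transpose up 4: 45 + 4 = 49
49 = 4×12 + 1 → C# in octave 4
Result = C#4


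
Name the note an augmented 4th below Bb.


Working:
A 4th spans 4 letter names, so from B we land on F
An augmented 4th = 6 semitones below Bb
Spell F at that pitch: Fb
= Fb


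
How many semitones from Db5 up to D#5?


Solution.
Absolute semitone position = octave×12 + chromatic position
Db5: 5×12 + 1 = 61
D#5: 5×12 + 3 = 63
Difference = 63 - 61 = 2
= 2 semitones


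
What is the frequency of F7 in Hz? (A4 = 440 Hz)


Reasoning:
f = 440 × 2^(n/12) where n = semitones from A4
F7: 32 semitones from A4
f = 440 × 2^(32/12)
f = 2793.83 Hz


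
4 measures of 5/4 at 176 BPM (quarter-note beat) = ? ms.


Let's work it out.
Quarter-note beat duration = 60000 / 176 ms
Beats per measure (5/4) = 5
One measure = 5 × 60000 / 176 = 300000 / 176 ms
4 measures = 4 × 300000 / 176 = 1200000 / 176
= 6818.2 ms


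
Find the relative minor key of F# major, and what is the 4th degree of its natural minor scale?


Step by step:
The relative minor shares the major's key signature and starts on its 6th degree
6th degree = a major 6th above the tonic; a major 6th above F# is D#
→ relative minor of F# major is D# minor
D# natural minor scale: D# E# F# G# A# B C#
= D# minor; 4th degree = G#


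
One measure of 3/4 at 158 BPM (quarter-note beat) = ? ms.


Solution.
Quarter-note beat duration = 60000 / 158 ms
Beats per measure (3/4) = 3
One measure = 3 × 60000 / 158 = 180000 / 158 ms
= 1139.2 ms


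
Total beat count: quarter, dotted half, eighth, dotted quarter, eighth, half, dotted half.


Beat values:
  quarter = 1 beat
  dotted half = 3 beats
  eighth = 0.5 beats
  dotted quarter = 1.5 beats
  eighth = 0.5 beats
  half = 2 beats
  dotted half = 3 beats
Sum = 1 + 3 + 0.5 + 1.5 + 0.5 + 2 + 3
= 11.5 beats


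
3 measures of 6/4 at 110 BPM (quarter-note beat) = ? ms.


Solution.
Quarter-note beat duration = 60000 / 110 ms
Beats per measure (6/4) = 6
One measure = 6 × 60000 / 110 = 360000 / 110 ms
3 measures = 3 × 360000 / 110 = 1080000 / 110
= 9818.2 ms


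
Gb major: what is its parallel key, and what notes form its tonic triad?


Step by step:
Parallel keys share the same tonic but differ in mode
Gb major → parallel is Gb minor
Tonic triad of Gb minor = Gb Bbb Db
= Gb minor; triad = Gb Bbb Db


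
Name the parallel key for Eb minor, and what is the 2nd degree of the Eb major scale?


Reasoning:
Parallel keys share the same tonic but differ in mode
Eb minor → parallel is Eb major
Eb major scale: Eb F G Ab Bb C D
= Eb major; 2nd degree = F


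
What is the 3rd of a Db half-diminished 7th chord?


Half-diminished 7th chord = root + minor 3rd + diminished 5th + minor 7th
Seventh chords stack in thirds, so the letter names are D-F-A-C
Root: Db
Minor 3rd above Db: Fb
Diminished 5th above Db: Abb
Minor 7th above Db: Cb
The 3rd = Fb


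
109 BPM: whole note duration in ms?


One quarter-note beat = 60000 / BPM = 60000 / 109 ms
Whole note = 4 × quarter note
Duration = 4 × 60000 / 109 = 240000 / 109
= 2201.8 ms


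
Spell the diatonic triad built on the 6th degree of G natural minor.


G natural minor scale: G A Bb C D Eb F
Diatonic triad on degree 6 stacks scale notes 6, 1, 3: Eb G Bb
Eb→G = 4 semitones; Eb→Bb = 7 semitones → major triad
= Eb G Bb (major)


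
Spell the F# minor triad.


Reasoning:
Minor triad = root + minor 3rd (3 semitones) + perfect 5th (7 semitones)
A triad on F# stacks thirds, so the chord tones use letter names F-A-C
Root: F#
Minor 3rd above F#: A
Perfect 5th above F#: C#
Chord = F# A C#


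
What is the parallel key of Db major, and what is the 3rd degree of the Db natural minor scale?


Let's work it out.
Parallel keys share the same tonic but differ in mode
Db major → parallel is Db minor
Db natural minor scale: Db Eb Fb Gb Ab Bbb Cb
= Db minor; 3rd degree = Fb
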